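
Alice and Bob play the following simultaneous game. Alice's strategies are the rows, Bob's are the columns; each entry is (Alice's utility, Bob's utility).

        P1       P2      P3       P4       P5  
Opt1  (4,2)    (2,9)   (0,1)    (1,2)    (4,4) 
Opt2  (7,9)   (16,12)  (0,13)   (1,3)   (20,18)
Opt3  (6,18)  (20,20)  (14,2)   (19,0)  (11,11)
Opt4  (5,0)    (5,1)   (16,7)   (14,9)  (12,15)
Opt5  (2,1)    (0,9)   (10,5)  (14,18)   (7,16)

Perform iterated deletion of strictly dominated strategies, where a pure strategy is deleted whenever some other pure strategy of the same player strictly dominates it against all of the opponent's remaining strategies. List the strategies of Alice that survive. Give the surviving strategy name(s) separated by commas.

Opt2, Opt3

For Alice, Opt3 strictly dominates Opt1 on the remaining columns (P1: 6>4, P2: 20>2, P3: 14>0, P4: 19>1, P5: 11>4); eliminate Opt1.
For Alice, Opt3 strictly dominates Opt5 on the remaining columns (P1: 6>2, P2: 20>0, P3: 14>10, P4: 19>14, P5: 11>7); eliminate Opt5.
For Bob, P2 strictly dominates P1 on the remaining rows (Opt2: 12>9, Opt3: 20>18, Opt4: 1>0); eliminate P1.
For Bob, P5 strictly dominates P3 on the remaining rows (Opt2: 18>13, Opt3: 11>2, Opt4: 15>7); eliminate P3.
Column P4 is eliminated: P5 beats it against every remaining row (Opt2: 18>3, Opt3: 11>0, Opt4: 15>9).
Row Opt4 is eliminated: Opt2 beats it against every remaining column (P2: 16>5, P5: 20>12).
Among the remaining strategies, none is strictly dominated by another pure strategy of the same player, so the elimination stops.
Surviving strategies — Alice: {Opt2, Opt3}; Bob: {P2, P5}.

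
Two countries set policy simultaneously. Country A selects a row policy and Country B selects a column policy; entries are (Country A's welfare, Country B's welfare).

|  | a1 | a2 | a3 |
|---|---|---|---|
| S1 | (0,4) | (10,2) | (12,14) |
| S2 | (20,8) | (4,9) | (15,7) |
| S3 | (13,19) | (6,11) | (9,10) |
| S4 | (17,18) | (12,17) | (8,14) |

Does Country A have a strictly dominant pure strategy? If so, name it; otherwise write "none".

S1 fails to dominate S2 at a1 (0<20).
S2 fails to dominate S1 at a2 (4<10).
S3 fails to dominate S1 at a2 (6<10).
S4 fails to dominate S1 at a3 (8<12).
No single strategy dominates all the others.

none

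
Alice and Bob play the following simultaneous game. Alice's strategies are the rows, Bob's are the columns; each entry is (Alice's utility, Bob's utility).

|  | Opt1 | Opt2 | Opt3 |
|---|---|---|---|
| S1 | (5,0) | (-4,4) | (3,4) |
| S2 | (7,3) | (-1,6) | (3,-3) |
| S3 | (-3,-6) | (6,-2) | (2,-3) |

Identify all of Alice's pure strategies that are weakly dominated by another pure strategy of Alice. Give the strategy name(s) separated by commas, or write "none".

S2 weakly dominates S1 — Opt1: 7>5, Opt2: -1>-4, Opt3: 3=3.
S2 is not dominated — it holds its own against S1 at Opt1 (7>5); S3 at Opt1 (7>-3).
S3: no other strategy beats it everywhere (S1 at Opt2 (6>-4); S2 at Opt2 (6>-1)).

S1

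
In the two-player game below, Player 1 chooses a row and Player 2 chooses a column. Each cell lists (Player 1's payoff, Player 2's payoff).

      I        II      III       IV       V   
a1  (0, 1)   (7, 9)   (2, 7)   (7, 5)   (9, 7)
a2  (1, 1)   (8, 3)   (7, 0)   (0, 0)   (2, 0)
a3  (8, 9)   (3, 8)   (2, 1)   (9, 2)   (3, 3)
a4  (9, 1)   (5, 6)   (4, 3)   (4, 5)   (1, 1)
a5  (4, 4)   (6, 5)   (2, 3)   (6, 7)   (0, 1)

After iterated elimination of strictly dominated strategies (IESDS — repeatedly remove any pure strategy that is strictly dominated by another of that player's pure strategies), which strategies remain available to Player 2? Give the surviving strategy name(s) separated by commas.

For Player 2, II strictly dominates III on the remaining rows (a1: 9>7, a2: 3>0, a3: 8>1, a4: 6>3, a5: 5>3); eliminate III.
Column V is eliminated: II beats it against every remaining row (a1: 9>7, a2: 3>0, a3: 8>3, a4: 6>1, a5: 5>1).
Among the remaining strategies, none is strictly dominated by another pure strategy of the same player, so the elimination stops.
Surviving strategies — Player 1: {a1, a2, a3, a4, a5}; Player 2: {I, II, IV}.

I, II, IV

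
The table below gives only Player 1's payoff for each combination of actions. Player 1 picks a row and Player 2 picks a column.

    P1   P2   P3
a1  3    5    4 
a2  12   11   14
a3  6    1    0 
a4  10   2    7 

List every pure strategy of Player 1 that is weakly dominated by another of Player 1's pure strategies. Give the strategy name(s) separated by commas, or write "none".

a1: dominated, since a2 does at least as well everywhere (P1: 12>3, P2: 11>5, P3: 14>4).
a2 is not dominated — it holds its own against a1 at P1 (12>3); a3 at P1 (12>6); a4 at P1 (12>10).
a3: dominated, since a2 does at least as well everywhere (P1: 12>6, P2: 11>1, P3: 14>0).
a4 is weakly dominated by a2 (P1: 12>10, P2: 11>2, P3: 14>7).

a1, a3, a4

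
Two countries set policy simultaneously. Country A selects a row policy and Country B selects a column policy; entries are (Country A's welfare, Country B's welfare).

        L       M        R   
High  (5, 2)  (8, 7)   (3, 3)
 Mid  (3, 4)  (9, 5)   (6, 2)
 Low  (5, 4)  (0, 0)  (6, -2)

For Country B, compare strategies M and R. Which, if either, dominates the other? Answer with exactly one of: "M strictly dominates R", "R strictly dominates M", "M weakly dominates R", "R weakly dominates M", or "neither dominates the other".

Compare M to R across every action of Country A: High: 7>3, Mid: 5>2, Low: 0>-2.
Every comparison favours M, so M strictly dominates R.

M strictly dominates R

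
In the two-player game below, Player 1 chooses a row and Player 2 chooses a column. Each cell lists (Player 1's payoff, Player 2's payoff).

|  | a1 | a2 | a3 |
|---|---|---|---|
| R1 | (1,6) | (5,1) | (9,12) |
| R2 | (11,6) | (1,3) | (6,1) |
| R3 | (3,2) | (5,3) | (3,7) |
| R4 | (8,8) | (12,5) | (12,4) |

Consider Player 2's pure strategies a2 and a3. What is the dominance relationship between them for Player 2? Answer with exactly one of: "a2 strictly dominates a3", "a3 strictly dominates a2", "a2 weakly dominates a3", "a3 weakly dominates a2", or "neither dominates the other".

Compare a2 to a3 across every action of Player 1: R1: 1<12, R2: 3>1, R3: 3<7, R4: 5>4.
a2 does better at R2, R4 but worse at R1, R3; neither strategy dominates the other.

neither dominates the other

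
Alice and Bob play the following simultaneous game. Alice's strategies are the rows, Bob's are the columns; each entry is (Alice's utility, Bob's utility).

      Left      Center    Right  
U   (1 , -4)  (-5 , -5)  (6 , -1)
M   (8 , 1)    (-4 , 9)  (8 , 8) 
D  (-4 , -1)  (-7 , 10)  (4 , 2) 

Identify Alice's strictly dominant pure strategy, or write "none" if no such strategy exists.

M

M vs U: Left: 8>1, Center: -4>-5, Right: 8>6.
M vs D: Left: 8>-4, Center: -4>-7, Right: 8>4.
M strictly beats every other strategy against every opponent action, so it is strictly dominant.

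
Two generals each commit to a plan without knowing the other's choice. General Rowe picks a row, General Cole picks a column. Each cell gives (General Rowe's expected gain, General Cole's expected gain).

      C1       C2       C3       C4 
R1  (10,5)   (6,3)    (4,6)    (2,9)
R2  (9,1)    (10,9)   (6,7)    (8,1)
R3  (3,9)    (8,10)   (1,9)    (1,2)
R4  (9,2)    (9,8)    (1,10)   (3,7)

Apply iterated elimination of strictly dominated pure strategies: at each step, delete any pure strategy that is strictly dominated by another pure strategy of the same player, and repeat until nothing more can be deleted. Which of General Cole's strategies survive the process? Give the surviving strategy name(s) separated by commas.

Row R3 is eliminated: R2 beats it against every remaining column (C1: 9>3, C2: 10>8, C3: 6>1, C4: 8>1).
For General Cole, C3 strictly dominates C1 on the remaining rows (R1: 6>5, R2: 7>1, R4: 10>2); eliminate C1.
For General Rowe, R2 strictly dominates R1 on the remaining columns (C2: 10>6, C3: 6>4, C4: 8>2); eliminate R1.
For General Rowe, R2 strictly dominates R4 on the remaining columns (C2: 10>9, C3: 6>1, C4: 8>3); eliminate R4.
General Cole's strategy C3 is strictly dominated by C2 (R2: 9>7) and is removed.
Column C4 is eliminated: C2 beats it against every remaining row (R2: 9>1).
Among the remaining strategies, none is strictly dominated by another pure strategy of the same player, so the elimination stops.
Surviving strategies — General Rowe: {R2}; General Cole: {C2}.

C2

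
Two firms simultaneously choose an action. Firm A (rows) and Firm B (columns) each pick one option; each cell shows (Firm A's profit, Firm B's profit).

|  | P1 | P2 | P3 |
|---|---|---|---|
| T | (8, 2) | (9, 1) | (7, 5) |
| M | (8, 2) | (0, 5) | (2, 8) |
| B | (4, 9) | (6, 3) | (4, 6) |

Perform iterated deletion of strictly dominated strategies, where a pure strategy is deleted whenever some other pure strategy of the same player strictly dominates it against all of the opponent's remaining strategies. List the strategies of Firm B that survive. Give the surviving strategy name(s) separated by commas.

For Firm A, T strictly dominates B on the remaining columns (P1: 8>4, P2: 9>6, P3: 7>4); eliminate B.
Firm B's strategy P1 is strictly dominated by P3 (T: 5>2, M: 8>2) and is removed.
For Firm A, T strictly dominates M on the remaining columns (P2: 9>0, P3: 7>2); eliminate M.
Firm B's strategy P2 is strictly dominated by P3 (T: 5>1) and is removed.
Among the remaining strategies, none is strictly dominated by another pure strategy of the same player, so the elimination stops.
Surviving strategies — Firm A: {T}; Firm B: {P3}.

P3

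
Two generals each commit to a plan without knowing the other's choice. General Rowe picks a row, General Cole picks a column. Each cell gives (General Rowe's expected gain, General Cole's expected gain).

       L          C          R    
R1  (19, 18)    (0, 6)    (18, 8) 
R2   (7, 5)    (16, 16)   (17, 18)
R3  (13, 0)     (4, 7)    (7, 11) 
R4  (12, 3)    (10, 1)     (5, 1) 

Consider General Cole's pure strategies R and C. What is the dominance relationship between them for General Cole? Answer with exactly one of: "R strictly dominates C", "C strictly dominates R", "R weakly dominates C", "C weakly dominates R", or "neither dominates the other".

R's payoffs vs C's, by General Rowe's action — R1: 8>6, R2: 18>16, R3: 11>7, R4: 1=1.
R is at least as good everywhere and strictly better somewhere (tied only at R4), so R weakly but not strictly dominates C.

R weakly dominates C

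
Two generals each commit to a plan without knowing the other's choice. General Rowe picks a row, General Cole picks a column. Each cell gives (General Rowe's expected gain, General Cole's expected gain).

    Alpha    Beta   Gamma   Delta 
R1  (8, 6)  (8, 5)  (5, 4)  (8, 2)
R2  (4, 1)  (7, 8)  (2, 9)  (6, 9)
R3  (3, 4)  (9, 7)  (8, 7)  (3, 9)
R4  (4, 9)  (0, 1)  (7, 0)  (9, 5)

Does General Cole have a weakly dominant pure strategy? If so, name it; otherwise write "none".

Alpha fails to dominate Beta at R2 (1<8).
Beta fails to dominate Alpha at R1 (5<6).
Gamma fails to dominate Alpha at R1 (4<6).
Delta fails to dominate Alpha at R1 (2<6).
No single strategy dominates all the others.

none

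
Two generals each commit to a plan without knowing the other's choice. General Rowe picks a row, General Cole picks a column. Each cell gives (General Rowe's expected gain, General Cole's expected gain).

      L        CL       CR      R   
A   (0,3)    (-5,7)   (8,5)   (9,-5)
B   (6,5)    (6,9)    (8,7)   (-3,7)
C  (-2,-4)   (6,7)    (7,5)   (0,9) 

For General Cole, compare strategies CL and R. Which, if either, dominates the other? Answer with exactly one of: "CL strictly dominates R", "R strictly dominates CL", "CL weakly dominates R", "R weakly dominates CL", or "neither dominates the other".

neither dominates the other

Compare CL to R across each opponent action: A: 7>-5, B: 9>7, C: 7<9.
CL does better at A, B but worse at C; neither strategy dominates the other.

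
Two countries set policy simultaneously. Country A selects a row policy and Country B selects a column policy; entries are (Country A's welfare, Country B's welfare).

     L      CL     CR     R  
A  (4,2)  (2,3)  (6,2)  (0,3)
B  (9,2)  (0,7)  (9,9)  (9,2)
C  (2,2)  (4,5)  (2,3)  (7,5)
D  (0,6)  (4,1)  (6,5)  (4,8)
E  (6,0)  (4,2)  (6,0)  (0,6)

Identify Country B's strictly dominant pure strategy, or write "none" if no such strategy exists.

L fails to dominate CL at A (2<3).
CL fails to dominate L at D (1<6).
CR fails to dominate L at A (2=2).
R fails to dominate L at B (2=2).
No single strategy dominates all the others.

none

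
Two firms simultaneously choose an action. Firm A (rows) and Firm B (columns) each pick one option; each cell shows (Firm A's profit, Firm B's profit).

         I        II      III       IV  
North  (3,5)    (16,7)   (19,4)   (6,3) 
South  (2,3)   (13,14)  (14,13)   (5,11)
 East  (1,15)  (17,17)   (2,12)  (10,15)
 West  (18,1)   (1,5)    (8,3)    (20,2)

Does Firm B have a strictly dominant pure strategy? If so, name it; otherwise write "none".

II

II vs I: North: 7>5, South: 14>3, East: 17>15, West: 5>1.
II vs III: North: 7>4, South: 14>13, East: 17>12, West: 5>3.
II vs IV: North: 7>3, South: 14>11, East: 17>15, West: 5>2.
II strictly beats every other strategy against every opponent action, so it is strictly dominant.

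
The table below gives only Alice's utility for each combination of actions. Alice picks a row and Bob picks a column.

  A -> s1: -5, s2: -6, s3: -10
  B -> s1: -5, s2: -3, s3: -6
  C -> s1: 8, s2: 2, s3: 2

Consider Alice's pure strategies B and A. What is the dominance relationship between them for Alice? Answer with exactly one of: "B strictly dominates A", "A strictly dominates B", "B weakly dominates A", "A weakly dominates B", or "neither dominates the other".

Compare B to A across each opponent action: s1: -5=-5, s2: -3>-6, s3: -6>-10.
B is at least as good everywhere and strictly better somewhere (tied only at s1), so B weakly but not strictly dominates A.

B weakly dominates A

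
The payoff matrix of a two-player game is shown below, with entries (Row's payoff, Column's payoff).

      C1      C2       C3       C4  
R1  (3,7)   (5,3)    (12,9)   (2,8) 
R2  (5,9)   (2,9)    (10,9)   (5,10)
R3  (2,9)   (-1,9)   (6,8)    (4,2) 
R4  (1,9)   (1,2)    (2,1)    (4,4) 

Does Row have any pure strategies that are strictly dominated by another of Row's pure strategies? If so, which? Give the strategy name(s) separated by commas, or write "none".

R3, R4

Nothing dominates R1: R2 at C2 (5>2); R3 at C1 (3>2); R4 at C1 (3>1).
R2: no other strategy beats it everywhere (R1 at C1 (5>3); R3 at C1 (5>2); R4 at C1 (5>1)).
R3 is strictly dominated by R2 (C1: 5>2, C2: 2>-1, C3: 10>6, C4: 5>4).
R2 strictly dominates R4 — C1: 5>1, C2: 2>1, C3: 10>2, C4: 5>4.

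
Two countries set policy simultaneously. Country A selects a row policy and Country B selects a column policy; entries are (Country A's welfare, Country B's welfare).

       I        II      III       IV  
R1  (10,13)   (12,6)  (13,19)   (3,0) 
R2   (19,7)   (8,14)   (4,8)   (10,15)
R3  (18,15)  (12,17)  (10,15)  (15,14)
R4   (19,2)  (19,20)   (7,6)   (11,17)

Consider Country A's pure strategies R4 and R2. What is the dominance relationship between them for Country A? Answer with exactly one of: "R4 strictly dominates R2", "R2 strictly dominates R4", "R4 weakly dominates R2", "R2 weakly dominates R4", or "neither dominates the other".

R4's payoffs vs R2's, by Country B's action — I: 19=19, II: 19>8, III: 7>4, IV: 11>10.
R4 is at least as good everywhere and strictly better somewhere (tied only at I), so R4 weakly but not strictly dominates R2.

R4 weakly dominates R2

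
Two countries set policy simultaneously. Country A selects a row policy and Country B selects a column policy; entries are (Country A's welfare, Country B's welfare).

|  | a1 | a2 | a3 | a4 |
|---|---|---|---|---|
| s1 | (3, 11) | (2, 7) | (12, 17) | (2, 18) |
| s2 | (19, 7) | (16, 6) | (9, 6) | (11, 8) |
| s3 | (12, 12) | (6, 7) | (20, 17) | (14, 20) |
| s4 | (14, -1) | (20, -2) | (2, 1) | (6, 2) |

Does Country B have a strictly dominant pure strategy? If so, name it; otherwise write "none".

a4 vs a1: s1: 18>11, s2: 8>7, s3: 20>12, s4: 2>-1.
a4 vs a2: s1: 18>7, s2: 8>6, s3: 20>7, s4: 2>-2.
a4 vs a3: s1: 18>17, s2: 8>6, s3: 20>17, s4: 2>1.
a4 strictly beats every other strategy against every opponent action, so it is strictly dominant.

a4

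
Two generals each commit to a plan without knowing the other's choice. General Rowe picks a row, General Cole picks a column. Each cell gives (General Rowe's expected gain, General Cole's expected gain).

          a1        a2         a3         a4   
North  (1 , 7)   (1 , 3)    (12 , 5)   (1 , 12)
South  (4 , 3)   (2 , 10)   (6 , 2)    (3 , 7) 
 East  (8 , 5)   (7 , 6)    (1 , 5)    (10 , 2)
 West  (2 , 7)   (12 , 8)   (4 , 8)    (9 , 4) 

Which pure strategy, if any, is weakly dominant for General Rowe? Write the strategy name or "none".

none

North fails to dominate South at a1 (1<4).
South fails to dominate North at a3 (6<12).
East fails to dominate North at a3 (1<12).
West fails to dominate North at a3 (4<12).
No single strategy dominates all the others.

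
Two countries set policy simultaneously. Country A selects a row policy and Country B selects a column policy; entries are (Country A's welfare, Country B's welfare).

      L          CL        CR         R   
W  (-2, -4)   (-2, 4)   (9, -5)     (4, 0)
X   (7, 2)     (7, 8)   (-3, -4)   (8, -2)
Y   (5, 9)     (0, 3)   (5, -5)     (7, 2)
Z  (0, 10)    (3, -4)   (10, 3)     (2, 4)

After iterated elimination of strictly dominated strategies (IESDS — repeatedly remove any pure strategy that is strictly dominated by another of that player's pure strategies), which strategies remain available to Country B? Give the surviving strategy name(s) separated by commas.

For Country B, L strictly dominates CR on the remaining rows (W: -4>-5, X: 2>-4, Y: 9>-5, Z: 10>3); eliminate CR.
Row W is eliminated: X beats it against every remaining column (L: 7>-2, CL: 7>-2, R: 8>4).
Row Y is eliminated: X beats it against every remaining column (L: 7>5, CL: 7>0, R: 8>7).
Row Z is eliminated: X beats it against every remaining column (L: 7>0, CL: 7>3, R: 8>2).
Column L is eliminated: CL beats it against every remaining row (X: 8>2).
Column R is eliminated: CL beats it against every remaining row (X: 8>-2).
Among the remaining strategies, none is strictly dominated by another pure strategy of the same player, so the elimination stops.
Surviving strategies — Country A: {X}; Country B: {CL}.

CL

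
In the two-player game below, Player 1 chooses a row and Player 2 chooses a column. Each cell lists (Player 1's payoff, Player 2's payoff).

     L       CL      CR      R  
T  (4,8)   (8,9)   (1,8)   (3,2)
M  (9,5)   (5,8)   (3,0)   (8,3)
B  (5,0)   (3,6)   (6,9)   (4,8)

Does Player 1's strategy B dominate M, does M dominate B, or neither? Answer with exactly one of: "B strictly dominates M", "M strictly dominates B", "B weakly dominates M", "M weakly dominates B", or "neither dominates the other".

neither dominates the other

B's payoffs vs M's, by Player 2's action — L: 5<9, CL: 3<5, CR: 6>3, R: 4<8.
B does better at CR but worse at L, CL, R; neither strategy dominates the other.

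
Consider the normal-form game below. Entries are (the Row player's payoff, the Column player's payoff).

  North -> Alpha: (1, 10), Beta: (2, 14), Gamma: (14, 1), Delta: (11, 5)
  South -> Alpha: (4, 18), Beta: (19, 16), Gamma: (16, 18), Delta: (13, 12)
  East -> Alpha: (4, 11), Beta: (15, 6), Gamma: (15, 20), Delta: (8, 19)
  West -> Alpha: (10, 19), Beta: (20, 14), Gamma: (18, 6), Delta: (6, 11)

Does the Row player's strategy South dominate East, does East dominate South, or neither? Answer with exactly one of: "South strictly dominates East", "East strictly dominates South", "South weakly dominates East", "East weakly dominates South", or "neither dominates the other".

Compare South to East across each opponent action: Alpha: 4=4, Beta: 19>15, Gamma: 16>15, Delta: 13>8.
South is at least as good everywhere and strictly better somewhere (tied only at Alpha), so South weakly but not strictly dominates East.

South weakly dominates East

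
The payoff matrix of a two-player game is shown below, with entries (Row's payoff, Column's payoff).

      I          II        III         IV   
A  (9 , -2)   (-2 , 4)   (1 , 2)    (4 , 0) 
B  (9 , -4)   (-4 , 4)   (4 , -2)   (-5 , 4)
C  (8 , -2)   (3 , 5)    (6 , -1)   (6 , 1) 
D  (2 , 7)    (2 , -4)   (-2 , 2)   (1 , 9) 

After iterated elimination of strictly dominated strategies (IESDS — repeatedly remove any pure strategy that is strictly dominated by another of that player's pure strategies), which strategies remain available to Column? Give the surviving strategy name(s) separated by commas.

II

For Row, C strictly dominates D on the remaining columns (I: 8>2, II: 3>2, III: 6>-2, IV: 6>1); eliminate D.
Column I is eliminated: II beats it against every remaining row (A: 4>-2, B: 4>-4, C: 5>-2).
Row's strategy A is strictly dominated by C (II: 3>-2, III: 6>1, IV: 6>4) and is removed.
Row B is eliminated: C beats it against every remaining column (II: 3>-4, III: 6>4, IV: 6>-5).
Column's strategy III is strictly dominated by II (C: 5>-1) and is removed.
Column's strategy IV is strictly dominated by II (C: 5>1) and is removed.
Among the remaining strategies, none is strictly dominated by another pure strategy of the same player, so the elimination stops.
Surviving strategies — Row: {C}; Column: {II}.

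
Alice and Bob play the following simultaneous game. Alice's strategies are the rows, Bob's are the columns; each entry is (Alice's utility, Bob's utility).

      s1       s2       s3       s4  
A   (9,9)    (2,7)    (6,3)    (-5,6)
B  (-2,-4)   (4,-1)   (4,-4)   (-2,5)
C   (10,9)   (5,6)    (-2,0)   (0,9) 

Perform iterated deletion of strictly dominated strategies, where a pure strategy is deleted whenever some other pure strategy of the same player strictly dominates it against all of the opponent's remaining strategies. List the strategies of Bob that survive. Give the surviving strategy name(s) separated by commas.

s1, s4

Bob's strategy s3 is strictly dominated by s2 (A: 7>3, B: -1>-4, C: 6>0) and is removed.
For Alice, C strictly dominates A on the remaining columns (s1: 10>9, s2: 5>2, s4: 0>-5); eliminate A.
Row B is eliminated: C beats it against every remaining column (s1: 10>-2, s2: 5>4, s4: 0>-2).
For Bob, s1 strictly dominates s2 on the remaining rows (C: 9>6); eliminate s2.
Among the remaining strategies, none is strictly dominated by another pure strategy of the same player, so the elimination stops.
Surviving strategies — Alice: {C}; Bob: {s1, s4}.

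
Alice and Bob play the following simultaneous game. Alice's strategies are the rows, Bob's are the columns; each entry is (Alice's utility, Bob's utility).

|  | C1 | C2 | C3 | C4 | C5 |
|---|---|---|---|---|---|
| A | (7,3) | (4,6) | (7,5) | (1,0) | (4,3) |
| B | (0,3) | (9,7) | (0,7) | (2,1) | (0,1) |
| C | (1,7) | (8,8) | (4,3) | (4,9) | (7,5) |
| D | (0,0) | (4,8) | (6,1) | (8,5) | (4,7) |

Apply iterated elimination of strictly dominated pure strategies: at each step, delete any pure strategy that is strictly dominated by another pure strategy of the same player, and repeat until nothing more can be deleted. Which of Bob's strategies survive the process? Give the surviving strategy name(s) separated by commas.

C2, C3, C4

Bob's strategy C1 is strictly dominated by C2 (A: 6>3, B: 7>3, C: 8>7, D: 8>0) and is removed.
For Bob, C2 strictly dominates C5 on the remaining rows (A: 6>3, B: 7>1, C: 8>5, D: 8>7); eliminate C5.
Among the remaining strategies, none is strictly dominated by another pure strategy of the same player, so the elimination stops.
Surviving strategies — Alice: {A, B, C, D}; Bob: {C2, C3, C4}.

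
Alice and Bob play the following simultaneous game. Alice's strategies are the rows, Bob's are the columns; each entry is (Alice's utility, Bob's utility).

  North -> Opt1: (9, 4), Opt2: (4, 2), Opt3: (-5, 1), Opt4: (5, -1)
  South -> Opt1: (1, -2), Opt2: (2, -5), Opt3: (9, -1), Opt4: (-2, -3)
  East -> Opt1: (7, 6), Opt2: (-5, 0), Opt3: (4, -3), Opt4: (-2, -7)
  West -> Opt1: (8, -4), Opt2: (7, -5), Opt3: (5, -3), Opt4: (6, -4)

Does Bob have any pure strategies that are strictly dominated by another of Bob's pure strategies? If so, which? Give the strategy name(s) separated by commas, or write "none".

Opt2, Opt4

Opt1: no other strategy beats it everywhere (Opt2 at North (4>2); Opt3 at North (4>1); Opt4 at North (4>-1)).
Opt1 strictly dominates Opt2 — North: 4>2, South: -2>-5, East: 6>0, West: -4>-5.
Opt3 is not dominated — it holds its own against Opt1 at South (-1>-2); Opt2 at South (-1>-5); Opt4 at North (1>-1).
Opt3 strictly dominates Opt4 — North: 1>-1, South: -1>-3, East: -3>-7, West: -3>-4.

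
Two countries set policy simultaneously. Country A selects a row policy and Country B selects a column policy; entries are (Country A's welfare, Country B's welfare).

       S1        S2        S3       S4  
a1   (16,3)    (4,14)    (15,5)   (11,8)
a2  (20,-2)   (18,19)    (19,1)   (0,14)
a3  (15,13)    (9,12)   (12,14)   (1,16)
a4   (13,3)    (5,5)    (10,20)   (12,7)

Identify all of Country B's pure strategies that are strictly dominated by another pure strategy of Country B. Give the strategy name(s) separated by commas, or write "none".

S1: dominated, since S3 does at least as well everywhere (a1: 5>3, a2: 1>-2, a3: 14>13, a4: 20>3).
S2 is not dominated — it holds its own against S1 at a1 (14>3); S3 at a1 (14>5); S4 at a1 (14>8).
S3: no other strategy beats it everywhere (S1 at a1 (5>3); S2 at a3 (14>12); S4 at a4 (20>7)).
S4 is not dominated — it holds its own against S1 at a1 (8>3); S2 at a3 (16>12); S3 at a1 (8>5).

S1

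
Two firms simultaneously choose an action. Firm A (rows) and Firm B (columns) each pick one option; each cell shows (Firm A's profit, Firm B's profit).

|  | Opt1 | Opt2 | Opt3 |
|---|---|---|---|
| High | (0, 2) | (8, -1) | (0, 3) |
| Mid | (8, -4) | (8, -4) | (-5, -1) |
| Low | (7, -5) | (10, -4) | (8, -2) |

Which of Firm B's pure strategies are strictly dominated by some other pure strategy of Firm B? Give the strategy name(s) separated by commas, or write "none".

Opt1 is strictly dominated by Opt3 (High: 3>2, Mid: -1>-4, Low: -2>-5).
Opt3 strictly dominates Opt2 — High: 3>-1, Mid: -1>-4, Low: -2>-4.
Opt3: no other strategy beats it everywhere (Opt1 at High (3>2); Opt2 at High (3>-1)).

Opt1, Opt2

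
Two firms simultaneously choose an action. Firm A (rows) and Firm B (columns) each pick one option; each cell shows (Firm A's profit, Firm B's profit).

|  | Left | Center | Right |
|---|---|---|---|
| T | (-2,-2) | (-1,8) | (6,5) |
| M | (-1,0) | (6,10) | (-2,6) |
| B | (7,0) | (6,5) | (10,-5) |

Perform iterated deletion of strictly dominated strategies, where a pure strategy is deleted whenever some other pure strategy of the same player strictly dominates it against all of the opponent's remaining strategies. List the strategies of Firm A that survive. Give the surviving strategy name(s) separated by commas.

Row T is eliminated: B beats it against every remaining column (Left: 7>-2, Center: 6>-1, Right: 10>6).
Firm B's strategy Left is strictly dominated by Center (M: 10>0, B: 5>0) and is removed.
Column Right is eliminated: Center beats it against every remaining row (M: 10>6, B: 5>-5).
Among the remaining strategies, none is strictly dominated by another pure strategy of the same player, so the elimination stops.
Surviving strategies — Firm A: {M, B}; Firm B: {Center}.

M, B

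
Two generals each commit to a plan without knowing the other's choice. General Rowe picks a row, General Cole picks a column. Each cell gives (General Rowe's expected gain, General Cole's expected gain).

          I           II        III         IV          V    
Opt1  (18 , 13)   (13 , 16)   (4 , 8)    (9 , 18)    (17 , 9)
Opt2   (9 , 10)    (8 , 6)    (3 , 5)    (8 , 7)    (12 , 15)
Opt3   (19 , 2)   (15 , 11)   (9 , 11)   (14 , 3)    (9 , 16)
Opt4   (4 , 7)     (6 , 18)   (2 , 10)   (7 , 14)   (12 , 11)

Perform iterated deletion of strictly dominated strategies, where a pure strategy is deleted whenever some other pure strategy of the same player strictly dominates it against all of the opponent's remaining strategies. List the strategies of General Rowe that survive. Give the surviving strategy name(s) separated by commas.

Opt1, Opt3

Row Opt2 is eliminated: Opt1 beats it against every remaining column (I: 18>9, II: 13>8, III: 4>3, IV: 9>8, V: 17>12).
General Rowe's strategy Opt4 is strictly dominated by Opt1 (I: 18>4, II: 13>6, III: 4>2, IV: 9>7, V: 17>12) and is removed.
General Cole's strategy I is strictly dominated by II (Opt1: 16>13, Opt3: 11>2) and is removed.
Column III is eliminated: V beats it against every remaining row (Opt1: 9>8, Opt3: 16>11).
Among the remaining strategies, none is strictly dominated by another pure strategy of the same player, so the elimination stops.
Surviving strategies — General Rowe: {Opt1, Opt3}; General Cole: {II, IV, V}.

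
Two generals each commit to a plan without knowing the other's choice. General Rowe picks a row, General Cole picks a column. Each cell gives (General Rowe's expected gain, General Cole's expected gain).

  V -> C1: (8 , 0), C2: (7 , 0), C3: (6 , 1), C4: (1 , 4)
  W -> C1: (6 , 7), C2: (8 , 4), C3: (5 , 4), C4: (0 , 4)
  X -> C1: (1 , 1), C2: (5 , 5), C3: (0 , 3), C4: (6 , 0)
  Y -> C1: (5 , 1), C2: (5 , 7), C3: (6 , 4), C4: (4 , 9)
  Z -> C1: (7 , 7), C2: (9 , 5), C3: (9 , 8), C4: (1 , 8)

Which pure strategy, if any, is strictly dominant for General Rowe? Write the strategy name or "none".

V fails to dominate W at C2 (7<8).
W fails to dominate V at C1 (6<8).
X fails to dominate V at C1 (1<8).
Y fails to dominate V at C1 (5<8).
Z fails to dominate V at C1 (7<8).
No single strategy dominates all the others.

none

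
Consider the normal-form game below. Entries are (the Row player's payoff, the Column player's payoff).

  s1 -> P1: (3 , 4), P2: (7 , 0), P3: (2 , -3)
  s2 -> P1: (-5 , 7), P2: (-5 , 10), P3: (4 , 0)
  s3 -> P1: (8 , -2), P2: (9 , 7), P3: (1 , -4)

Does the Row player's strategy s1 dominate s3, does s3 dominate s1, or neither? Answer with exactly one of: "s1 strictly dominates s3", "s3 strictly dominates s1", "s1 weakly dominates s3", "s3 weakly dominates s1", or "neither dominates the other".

neither dominates the other

s1's payoffs vs s3's, by the Column player's action — P1: 3<8, P2: 7<9, P3: 2>1.
s1 does better at P3 but worse at P1, P2; neither strategy dominates the other.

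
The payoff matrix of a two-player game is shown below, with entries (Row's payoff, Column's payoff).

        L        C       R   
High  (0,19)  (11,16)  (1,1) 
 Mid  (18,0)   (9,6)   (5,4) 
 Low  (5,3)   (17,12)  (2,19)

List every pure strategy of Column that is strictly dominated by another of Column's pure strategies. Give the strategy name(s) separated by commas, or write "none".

L is not dominated — it holds its own against C at High (19>16); R at High (19>1).
C is not dominated — it holds its own against L at Mid (6>0); R at High (16>1).
R is not dominated — it holds its own against L at Mid (4>0); C at Low (19>12).

none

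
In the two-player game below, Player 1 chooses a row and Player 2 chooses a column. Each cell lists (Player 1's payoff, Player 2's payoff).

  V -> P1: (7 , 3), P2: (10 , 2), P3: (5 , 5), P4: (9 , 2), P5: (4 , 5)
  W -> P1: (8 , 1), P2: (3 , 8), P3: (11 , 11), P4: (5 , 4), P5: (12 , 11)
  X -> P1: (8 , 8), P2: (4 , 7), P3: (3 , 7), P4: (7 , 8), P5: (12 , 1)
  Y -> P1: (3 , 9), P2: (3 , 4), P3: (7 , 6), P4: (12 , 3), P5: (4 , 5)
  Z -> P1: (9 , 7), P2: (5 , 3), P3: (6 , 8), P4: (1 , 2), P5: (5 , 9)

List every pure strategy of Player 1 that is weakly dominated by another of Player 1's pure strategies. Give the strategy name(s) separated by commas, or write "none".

V is not dominated — it holds its own against W at P2 (10>3); X at P2 (10>4); Y at P1 (7>3); Z at P2 (10>5).
W: no other strategy beats it everywhere (V at P1 (8>7); X at P3 (11>3); Y at P1 (8>3); Z at P3 (11>6)).
X is not dominated — it holds its own against V at P1 (8>7); W at P2 (4>3); Y at P1 (8>3); Z at P4 (7>1).
Nothing dominates Y: V at P3 (7>5); W at P4 (12>5); X at P3 (7>3); Z at P3 (7>6).
Z: no other strategy beats it everywhere (V at P1 (9>7); W at P1 (9>8); X at P1 (9>8); Y at P1 (9>3)).

none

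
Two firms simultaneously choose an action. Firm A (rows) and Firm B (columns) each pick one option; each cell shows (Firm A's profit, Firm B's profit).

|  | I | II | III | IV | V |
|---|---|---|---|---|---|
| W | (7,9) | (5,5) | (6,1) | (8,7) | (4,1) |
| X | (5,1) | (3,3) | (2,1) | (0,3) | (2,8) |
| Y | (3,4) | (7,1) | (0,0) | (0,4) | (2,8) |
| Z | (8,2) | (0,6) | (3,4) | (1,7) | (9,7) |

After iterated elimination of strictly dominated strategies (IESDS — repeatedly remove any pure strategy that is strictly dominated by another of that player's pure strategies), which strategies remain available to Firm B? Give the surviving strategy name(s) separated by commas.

Firm A's strategy X is strictly dominated by W (I: 7>5, II: 5>3, III: 6>2, IV: 8>0, V: 4>2) and is removed.
Column II is eliminated: IV beats it against every remaining row (W: 7>5, Y: 4>1, Z: 7>6).
Row Y is eliminated: W beats it against every remaining column (I: 7>3, III: 6>0, IV: 8>0, V: 4>2).
For Firm B, IV strictly dominates III on the remaining rows (W: 7>1, Z: 7>4); eliminate III.
Among the remaining strategies, none is strictly dominated by another pure strategy of the same player, so the elimination stops.
Surviving strategies — Firm A: {W, Z}; Firm B: {I, IV, V}.

I, IV, V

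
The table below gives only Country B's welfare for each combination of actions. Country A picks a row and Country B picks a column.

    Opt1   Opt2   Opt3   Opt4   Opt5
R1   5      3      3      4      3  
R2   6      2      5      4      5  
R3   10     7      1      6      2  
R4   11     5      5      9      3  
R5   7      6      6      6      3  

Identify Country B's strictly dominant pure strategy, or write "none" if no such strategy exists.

Opt1 vs Opt2: R1: 5>3, R2: 6>2, R3: 10>7, R4: 11>5, R5: 7>6.
Opt1 vs Opt3: R1: 5>3, R2: 6>5, R3: 10>1, R4: 11>5, R5: 7>6.
Opt1 vs Opt4: R1: 5>4, R2: 6>4, R3: 10>6, R4: 11>9, R5: 7>6.
Opt1 vs Opt5: R1: 5>3, R2: 6>5, R3: 10>2, R4: 11>3, R5: 7>3.
Opt1 strictly beats every other strategy against every opponent action, so it is strictly dominant.

Opt1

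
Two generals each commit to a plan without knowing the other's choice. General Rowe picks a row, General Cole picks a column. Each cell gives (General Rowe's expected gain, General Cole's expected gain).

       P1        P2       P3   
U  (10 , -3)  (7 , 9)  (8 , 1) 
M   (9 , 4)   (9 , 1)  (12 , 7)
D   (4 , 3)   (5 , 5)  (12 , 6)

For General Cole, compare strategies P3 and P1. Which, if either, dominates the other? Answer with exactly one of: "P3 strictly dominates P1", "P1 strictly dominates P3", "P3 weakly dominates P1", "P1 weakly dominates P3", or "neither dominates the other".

P3's payoffs vs P1's, by General Rowe's action — U: 1>-3, M: 7>4, D: 6>3.
P3 gives a strictly higher payoff against every action of General Rowe, so P3 strictly dominates P1.

P3 strictly dominates P1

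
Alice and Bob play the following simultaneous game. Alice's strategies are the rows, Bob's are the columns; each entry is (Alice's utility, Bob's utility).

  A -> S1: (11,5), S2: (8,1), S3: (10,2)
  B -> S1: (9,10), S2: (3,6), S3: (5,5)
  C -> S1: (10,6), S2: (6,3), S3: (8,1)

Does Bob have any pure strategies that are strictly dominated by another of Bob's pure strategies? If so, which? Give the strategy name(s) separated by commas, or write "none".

Nothing dominates S1: S2 at A (5>1); S3 at A (5>2).
S2 is strictly dominated by S1 (A: 5>1, B: 10>6, C: 6>3).
S1 strictly dominates S3 — A: 5>2, B: 10>5, C: 6>1.

S2, S3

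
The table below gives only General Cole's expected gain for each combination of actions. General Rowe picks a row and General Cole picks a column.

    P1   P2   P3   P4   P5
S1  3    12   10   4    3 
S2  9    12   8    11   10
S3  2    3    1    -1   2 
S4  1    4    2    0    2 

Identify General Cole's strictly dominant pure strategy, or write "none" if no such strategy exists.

P2

P2 vs P1: S1: 12>3, S2: 12>9, S3: 3>2, S4: 4>1.
P2 vs P3: S1: 12>10, S2: 12>8, S3: 3>1, S4: 4>2.
P2 vs P4: S1: 12>4, S2: 12>11, S3: 3>-1, S4: 4>0.
P2 vs P5: S1: 12>3, S2: 12>10, S3: 3>2, S4: 4>2.
P2 strictly beats every other strategy against every opponent action, so it is strictly dominant.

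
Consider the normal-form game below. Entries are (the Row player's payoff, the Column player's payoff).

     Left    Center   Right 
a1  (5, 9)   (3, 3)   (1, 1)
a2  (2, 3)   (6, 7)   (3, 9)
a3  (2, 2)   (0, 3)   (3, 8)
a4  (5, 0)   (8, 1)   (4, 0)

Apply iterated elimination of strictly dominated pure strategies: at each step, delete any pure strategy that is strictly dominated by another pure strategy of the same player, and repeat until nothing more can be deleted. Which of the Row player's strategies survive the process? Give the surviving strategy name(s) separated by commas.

a1, a4

Row a2 is eliminated: a4 beats it against every remaining column (Left: 5>2, Center: 8>6, Right: 4>3).
For the Row player, a4 strictly dominates a3 on the remaining columns (Left: 5>2, Center: 8>0, Right: 4>3); eliminate a3.
Column Right is eliminated: Center beats it against every remaining row (a1: 3>1, a4: 1>0).
Among the remaining strategies, none is strictly dominated by another pure strategy of the same player, so the elimination stops.
Surviving strategies — the Row player: {a1, a4}; the Column player: {Left, Center}.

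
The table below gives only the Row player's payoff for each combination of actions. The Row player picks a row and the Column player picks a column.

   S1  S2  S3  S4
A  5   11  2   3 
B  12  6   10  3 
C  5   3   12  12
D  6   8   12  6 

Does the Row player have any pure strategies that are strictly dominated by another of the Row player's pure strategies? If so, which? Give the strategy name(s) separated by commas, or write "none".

A is not dominated — it holds its own against B at S2 (11>6); C at S1 (5=5); D at S2 (11>8).
Nothing dominates B: A at S1 (12>5); C at S1 (12>5); D at S1 (12>6).
C: no other strategy beats it everywhere (A at S1 (5=5); B at S3 (12>10); D at S3 (12=12)).
D: no other strategy beats it everywhere (A at S1 (6>5); B at S2 (8>6); C at S1 (6>5)).

none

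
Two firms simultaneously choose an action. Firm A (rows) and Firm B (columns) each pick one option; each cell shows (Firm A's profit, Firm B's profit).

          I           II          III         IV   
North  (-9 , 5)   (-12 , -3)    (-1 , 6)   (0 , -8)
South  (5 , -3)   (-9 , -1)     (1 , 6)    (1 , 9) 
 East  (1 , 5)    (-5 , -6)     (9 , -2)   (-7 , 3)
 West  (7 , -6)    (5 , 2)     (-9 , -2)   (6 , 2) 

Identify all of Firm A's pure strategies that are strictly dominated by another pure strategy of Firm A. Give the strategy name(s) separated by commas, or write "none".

North

South strictly dominates North — I: 5>-9, II: -9>-12, III: 1>-1, IV: 1>0.
South: no other strategy beats it everywhere (North at I (5>-9); East at I (5>1); West at III (1>-9)).
Nothing dominates East: North at I (1>-9); South at II (-5>-9); West at III (9>-9).
West is not dominated — it holds its own against North at I (7>-9); South at I (7>5); East at I (7>1).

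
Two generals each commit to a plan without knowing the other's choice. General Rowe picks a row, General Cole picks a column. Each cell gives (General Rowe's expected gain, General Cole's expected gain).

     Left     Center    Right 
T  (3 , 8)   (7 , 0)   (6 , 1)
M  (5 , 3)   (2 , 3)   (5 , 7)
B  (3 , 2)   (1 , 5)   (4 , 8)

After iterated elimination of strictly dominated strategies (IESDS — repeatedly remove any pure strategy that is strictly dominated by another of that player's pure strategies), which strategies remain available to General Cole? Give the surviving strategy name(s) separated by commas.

Left, Right

General Rowe's strategy B is strictly dominated by M (Left: 5>3, Center: 2>1, Right: 5>4) and is removed.
General Cole's strategy Center is strictly dominated by Right (T: 1>0, M: 7>3) and is removed.
Among the remaining strategies, none is strictly dominated by another pure strategy of the same player, so the elimination stops.
Surviving strategies — General Rowe: {T, M}; General Cole: {Left, Right}.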